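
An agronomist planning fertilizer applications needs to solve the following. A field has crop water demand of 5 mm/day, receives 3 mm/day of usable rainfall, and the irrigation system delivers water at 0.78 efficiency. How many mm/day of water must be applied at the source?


IWR = (ETc - Pe) / Ea
    = (5 - 3) / 0.78
    = 2 / 0.78
    = 2.56 mm/day


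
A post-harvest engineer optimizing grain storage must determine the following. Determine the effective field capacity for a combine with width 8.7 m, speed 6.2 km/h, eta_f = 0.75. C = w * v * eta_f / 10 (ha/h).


C = w * v * eta_f / 10
  = 8.7 * 6.2 * 0.75 / 10
  = 40.46 / 10
  = 4.05 ha/h


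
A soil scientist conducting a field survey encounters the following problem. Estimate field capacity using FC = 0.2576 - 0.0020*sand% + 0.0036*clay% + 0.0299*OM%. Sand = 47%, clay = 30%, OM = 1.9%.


FC = 0.2576 - 0.0020*47 + 0.0036*30 + 0.0299*1.9
   = 0.2576 - 0.0940 + 0.1080 + 0.0568
   = 0.3284


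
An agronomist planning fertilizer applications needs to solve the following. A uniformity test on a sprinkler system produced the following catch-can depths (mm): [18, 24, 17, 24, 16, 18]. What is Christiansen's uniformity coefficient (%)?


xbar = 117 / 6 = 19.500
sum|xi - xbar| = 18
CU = 100 * (1 - 18 / (6 * 19.500))
   = 100 * (1 - 0.1538)
   = 84.62%


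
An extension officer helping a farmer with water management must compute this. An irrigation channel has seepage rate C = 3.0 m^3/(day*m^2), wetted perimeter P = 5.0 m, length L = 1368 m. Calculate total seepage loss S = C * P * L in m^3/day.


S = C * P * L
  = 3.0 * 5.0 * 1368
  = 20520 m^3/day


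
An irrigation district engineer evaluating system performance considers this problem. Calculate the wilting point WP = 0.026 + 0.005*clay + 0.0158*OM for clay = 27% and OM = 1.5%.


WP = 0.026 + 0.005*27 + 0.0158*1.5
   = 0.026 + 0.1350 + 0.0237
   = 0.1847


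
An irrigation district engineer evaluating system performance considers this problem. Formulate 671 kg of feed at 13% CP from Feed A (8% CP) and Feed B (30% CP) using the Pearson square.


parts_A = CP_b - target = 30 - 13 = 17
parts_B = target - CP_a = 13 - 8 = 5
total_parts = 17 + 5 = 22
Feed A = 671 * 17 / 22 = 518.50 kg
Feed B = 671 * 5 / 22 = 152.50 kg

518.50 kg


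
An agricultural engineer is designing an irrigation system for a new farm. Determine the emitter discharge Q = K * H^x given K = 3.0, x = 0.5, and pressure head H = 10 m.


Q = K * H^x
  = 3.0 * 10^0.5
  = 3.0 * 3.1623
  = 9.49 L/h


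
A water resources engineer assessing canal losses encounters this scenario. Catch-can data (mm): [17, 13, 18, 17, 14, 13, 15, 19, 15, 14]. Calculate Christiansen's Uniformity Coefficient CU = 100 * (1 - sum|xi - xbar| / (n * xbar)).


xbar = 155 / 10 = 15.500
sum|xi - xbar| = 18
CU = 100 * (1 - 18 / (10 * 15.500))
   = 100 * (1 - 0.1161)
   = 88.39%


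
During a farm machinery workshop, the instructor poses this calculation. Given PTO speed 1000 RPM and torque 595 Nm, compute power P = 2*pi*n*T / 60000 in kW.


P = 2*pi*n*T / 60000
  = 2*pi * 1000 * 595 / 60000
  = 3738495.26 / 60000
  = 62.31 kW


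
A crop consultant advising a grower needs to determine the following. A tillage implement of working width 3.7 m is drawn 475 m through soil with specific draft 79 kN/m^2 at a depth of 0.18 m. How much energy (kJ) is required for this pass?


E = k * d * w * L
  = 79 * 0.18 * 3.7 * 475
  = 24991.65 kJ


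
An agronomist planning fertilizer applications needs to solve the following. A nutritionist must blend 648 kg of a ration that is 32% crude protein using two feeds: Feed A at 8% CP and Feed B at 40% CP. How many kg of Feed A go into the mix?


parts_A = CP_b - target = 40 - 32 = 8
parts_B = target - CP_a = 32 - 8 = 24
total_parts = 8 + 24 = 32
Feed A = 648 * 8 / 32 = 162 kg
Feed B = 648 * 24 / 32 = 486 kg

162 kg


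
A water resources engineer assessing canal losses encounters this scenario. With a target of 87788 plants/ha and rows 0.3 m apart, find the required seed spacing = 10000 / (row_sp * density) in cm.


spacing = 10000 / (row_sp * density)
        = 10000 / (0.3 * 87788)
        = 10000 / 26336.40
        = 0.37970 m = 37.97 cm


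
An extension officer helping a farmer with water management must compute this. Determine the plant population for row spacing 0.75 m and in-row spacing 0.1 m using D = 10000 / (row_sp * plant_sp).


D = 10000 / (row_sp * plant_sp)
  = 10000 / (0.75 * 0.1)
  = 10000 / 0.0750
  = 133333.33 plants/ha


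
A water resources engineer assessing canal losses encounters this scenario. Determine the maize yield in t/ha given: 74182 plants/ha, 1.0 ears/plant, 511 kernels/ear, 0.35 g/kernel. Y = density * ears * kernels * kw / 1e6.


Y = density * ears * kernels * kw
  = 74182 * 1.0 * 511 * 0.35 g/ha
  = 13267450.70 g/ha
  = 13267.45 kg/ha = 13.27 t/ha


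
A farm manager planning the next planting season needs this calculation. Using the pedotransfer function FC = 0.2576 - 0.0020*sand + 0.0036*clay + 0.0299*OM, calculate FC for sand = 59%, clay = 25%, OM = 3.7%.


FC = 0.2576 - 0.0020*59 + 0.0036*25 + 0.0299*3.7
   = 0.2576 - 0.1180 + 0.0900 + 0.1106
   = 0.3402


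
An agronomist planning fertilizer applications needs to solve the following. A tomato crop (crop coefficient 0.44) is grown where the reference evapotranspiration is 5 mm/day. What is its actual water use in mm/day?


ETc = Kc * ET0
    = 0.44 * 5
    = 2.20 mm/day


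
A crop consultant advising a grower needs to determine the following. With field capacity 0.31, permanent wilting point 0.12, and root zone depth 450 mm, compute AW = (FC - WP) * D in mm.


AW = (FC - WP) * D
   = (0.31 - 0.12) * 450
   = 0.19 * 450
   = 85.50 mm


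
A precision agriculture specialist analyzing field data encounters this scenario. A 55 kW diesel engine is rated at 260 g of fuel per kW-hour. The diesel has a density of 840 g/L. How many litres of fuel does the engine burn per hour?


FC = P * BSFC / rho_fuel
   = 55 * 260 / 840
   = 14300 / 840
   = 17.02 L/h


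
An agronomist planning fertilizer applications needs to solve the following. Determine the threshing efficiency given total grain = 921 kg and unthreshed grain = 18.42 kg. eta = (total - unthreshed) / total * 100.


eta = (total - unthreshed) / total * 100
    = (921 - 18.42) / 921 * 100
    = 902.58 / 921 * 100
    = 98%


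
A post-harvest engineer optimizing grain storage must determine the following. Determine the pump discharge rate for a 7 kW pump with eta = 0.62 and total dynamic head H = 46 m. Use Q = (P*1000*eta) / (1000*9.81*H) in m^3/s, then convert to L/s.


Q = (P * 1000 * eta) / (rho * g * H)
  = (7 * 1000 * 0.62) / (1000 * 9.81 * 46)
  = 4340 / 451260
  = 0.00962 m^3/s = 9.62 L/s


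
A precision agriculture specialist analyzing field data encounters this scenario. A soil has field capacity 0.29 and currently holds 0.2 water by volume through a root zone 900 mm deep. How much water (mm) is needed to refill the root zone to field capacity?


SMD = (FC - theta) * D
    = (0.29 - 0.2) * 900
    = 0.090 * 900
    = 81 mm


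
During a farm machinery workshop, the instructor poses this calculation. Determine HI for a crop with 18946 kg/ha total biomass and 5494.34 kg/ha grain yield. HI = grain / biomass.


HI = grain_yield / biomass
   = 5494.34 / 18946
   = 0.29


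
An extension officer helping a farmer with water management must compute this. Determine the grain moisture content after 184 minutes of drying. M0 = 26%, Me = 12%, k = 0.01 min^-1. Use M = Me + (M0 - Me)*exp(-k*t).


M = Me + (M0 - Me) * e^(-k*t)
  = 12 + (26 - 12) * e^(-0.01*184)
  = 12 + 14 * e^(-1.840)
  = 12 + 14 * 0.15882
  = 12 + 2.2234
  = 14.22%


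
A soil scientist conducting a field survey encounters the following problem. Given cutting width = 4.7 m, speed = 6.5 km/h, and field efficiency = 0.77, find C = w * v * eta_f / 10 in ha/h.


C = w * v * eta_f / 10
  = 4.7 * 6.5 * 0.77 / 10
  = 23.52 / 10
  = 2.35 ha/h


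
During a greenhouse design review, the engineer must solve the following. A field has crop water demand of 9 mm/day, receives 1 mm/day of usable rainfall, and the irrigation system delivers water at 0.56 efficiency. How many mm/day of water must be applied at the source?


IWR = (ETc - Pe) / Ea
    = (9 - 1) / 0.56
    = 8 / 0.56
    = 14.29 mm/day


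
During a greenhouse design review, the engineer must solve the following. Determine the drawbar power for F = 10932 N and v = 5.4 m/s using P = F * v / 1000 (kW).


P = F * v / 1000
  = 10932 * 5.4 / 1000
  = 59032.80 / 1000
  = 59.03 kW


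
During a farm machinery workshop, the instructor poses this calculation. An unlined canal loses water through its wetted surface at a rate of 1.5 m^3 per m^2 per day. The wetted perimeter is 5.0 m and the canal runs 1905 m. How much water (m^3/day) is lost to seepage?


S = C * P * L
  = 1.5 * 5.0 * 1905
  = 14287.50 m^3/day


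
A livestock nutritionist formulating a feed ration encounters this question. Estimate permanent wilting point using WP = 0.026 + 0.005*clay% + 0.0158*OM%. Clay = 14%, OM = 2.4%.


WP = 0.026 + 0.005*14 + 0.0158*2.4
   = 0.026 + 0.0700 + 0.0379
   = 0.1339


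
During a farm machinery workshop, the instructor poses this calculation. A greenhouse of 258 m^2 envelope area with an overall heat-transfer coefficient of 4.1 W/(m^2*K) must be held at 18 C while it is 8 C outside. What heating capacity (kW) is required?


dT = 18 - (8) = 10 K
Q = U * A * dT
  = 4.1 * 258 * 10
  = 10578 W = 10.58 kW


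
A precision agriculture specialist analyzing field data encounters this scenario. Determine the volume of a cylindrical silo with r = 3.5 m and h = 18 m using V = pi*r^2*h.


V = pi * r^2 * h
  = pi * 3.5^2 * 18
  = pi * 12.25 * 18
  = 692.72 m^3


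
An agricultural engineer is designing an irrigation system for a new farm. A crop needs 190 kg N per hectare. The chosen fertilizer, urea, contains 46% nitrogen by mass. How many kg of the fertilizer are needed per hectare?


Rate = N_required / (N_content / 100)
     = 190 / (46 / 100)
     = 190 / 0.46
     = 413.04 kg/ha


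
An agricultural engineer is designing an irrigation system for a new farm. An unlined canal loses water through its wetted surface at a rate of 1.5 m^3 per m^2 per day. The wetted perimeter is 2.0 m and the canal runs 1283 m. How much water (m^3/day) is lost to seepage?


S = C * P * L
  = 1.5 * 2.0 * 1283
  = 3849 m^3/day


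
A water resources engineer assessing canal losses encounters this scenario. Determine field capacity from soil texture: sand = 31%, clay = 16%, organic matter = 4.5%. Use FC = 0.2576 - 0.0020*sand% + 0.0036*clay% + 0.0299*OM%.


FC = 0.2576 - 0.0020*31 + 0.0036*16 + 0.0299*4.5
   = 0.2576 - 0.0620 + 0.0576 + 0.1346
   = 0.3878


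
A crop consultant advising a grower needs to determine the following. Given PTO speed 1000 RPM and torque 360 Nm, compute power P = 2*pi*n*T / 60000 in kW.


P = 2*pi*n*T / 60000
  = 2*pi * 1000 * 360 / 60000
  = 2261946.71 / 60000
  = 37.70 kW


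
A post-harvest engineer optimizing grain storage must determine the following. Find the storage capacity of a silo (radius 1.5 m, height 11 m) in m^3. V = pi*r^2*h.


V = pi * r^2 * h
  = pi * 1.5^2 * 11
  = pi * 2.25 * 11
  = 77.75 m^3


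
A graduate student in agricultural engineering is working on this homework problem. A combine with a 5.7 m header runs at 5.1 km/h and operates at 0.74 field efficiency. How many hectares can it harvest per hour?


C = w * v * eta_f / 10
  = 5.7 * 5.1 * 0.74 / 10
  = 21.51 / 10
  = 2.15 ha/h


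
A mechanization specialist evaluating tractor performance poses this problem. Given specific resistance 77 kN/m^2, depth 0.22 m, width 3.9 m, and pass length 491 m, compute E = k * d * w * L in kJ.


E = k * d * w * L
  = 77 * 0.22 * 3.9 * 491
  = 32438.41 kJ


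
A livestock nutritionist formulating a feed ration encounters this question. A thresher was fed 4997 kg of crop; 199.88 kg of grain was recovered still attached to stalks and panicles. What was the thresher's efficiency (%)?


eta = (total - unthreshed) / total * 100
    = (4997 - 199.88) / 4997 * 100
    = 4797.12 / 4997 * 100
    = 96%


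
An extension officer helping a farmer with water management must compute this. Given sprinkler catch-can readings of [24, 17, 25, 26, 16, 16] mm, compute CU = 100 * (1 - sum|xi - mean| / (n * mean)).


xbar = 124 / 6 = 20.667
sum|xi - xbar| = 26
CU = 100 * (1 - 26 / (6 * 20.667))
   = 100 * (1 - 0.2097)
   = 79.03%


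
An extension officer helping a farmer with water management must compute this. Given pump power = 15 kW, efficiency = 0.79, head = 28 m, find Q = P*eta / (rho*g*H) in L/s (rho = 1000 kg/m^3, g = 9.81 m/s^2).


Q = (P * 1000 * eta) / (rho * g * H)
  = (15 * 1000 * 0.79) / (1000 * 9.81 * 28)
  = 11850 / 274680
  = 0.04314 m^3/s = 43.14 L/s


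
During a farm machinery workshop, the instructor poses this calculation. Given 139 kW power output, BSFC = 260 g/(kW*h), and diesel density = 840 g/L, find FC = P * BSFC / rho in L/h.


FC = P * BSFC / rho_fuel
   = 139 * 260 / 840
   = 36140 / 840
   = 43.02 L/h


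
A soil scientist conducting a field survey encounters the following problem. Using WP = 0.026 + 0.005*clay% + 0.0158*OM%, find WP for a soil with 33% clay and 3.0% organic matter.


WP = 0.026 + 0.005*33 + 0.0158*3.0
   = 0.026 + 0.1650 + 0.0474
   = 0.2384


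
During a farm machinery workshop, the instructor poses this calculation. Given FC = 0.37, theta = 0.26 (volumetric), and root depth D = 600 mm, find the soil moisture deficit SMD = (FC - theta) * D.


SMD = (FC - theta) * D
    = (0.37 - 0.26) * 600
    = 0.110 * 600
    = 66 mm


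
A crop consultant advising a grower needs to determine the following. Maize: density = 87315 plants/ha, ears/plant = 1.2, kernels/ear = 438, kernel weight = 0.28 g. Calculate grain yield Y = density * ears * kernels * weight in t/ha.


Y = density * ears * kernels * kw
  = 87315 * 1.2 * 438 * 0.28 g/ha
  = 12849973.92 g/ha
  = 12849.97 kg/ha = 12.85 t/ha


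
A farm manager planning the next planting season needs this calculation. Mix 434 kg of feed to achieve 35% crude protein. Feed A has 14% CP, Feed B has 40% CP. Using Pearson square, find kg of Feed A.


parts_A = CP_b - target = 40 - 35 = 5
parts_B = target - CP_a = 35 - 14 = 21
total_parts = 5 + 21 = 26
Feed A = 434 * 5 / 26 = 83.46 kg
Feed B = 434 * 21 / 26 = 350.54 kg

83.46 kg


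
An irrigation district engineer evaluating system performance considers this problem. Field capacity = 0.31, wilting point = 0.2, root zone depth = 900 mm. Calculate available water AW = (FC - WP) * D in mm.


AW = (FC - WP) * D
   = (0.31 - 0.2) * 900
   = 0.11 * 900
   = 99 mm


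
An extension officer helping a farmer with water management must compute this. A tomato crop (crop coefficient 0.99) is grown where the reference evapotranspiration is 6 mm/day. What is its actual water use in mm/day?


ETc = Kc * ET0
    = 0.99 * 6
    = 5.94 mm/day


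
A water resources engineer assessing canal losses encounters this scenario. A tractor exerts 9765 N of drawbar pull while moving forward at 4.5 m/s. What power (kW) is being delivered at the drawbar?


P = F * v / 1000
  = 9765 * 4.5 / 1000
  = 43942.50 / 1000
  = 43.94 kW


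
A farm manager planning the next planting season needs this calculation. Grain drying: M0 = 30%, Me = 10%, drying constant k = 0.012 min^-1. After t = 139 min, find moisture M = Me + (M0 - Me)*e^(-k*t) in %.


M = Me + (M0 - Me) * e^(-k*t)
  = 10 + (30 - 10) * e^(-0.012*139)
  = 10 + 20 * e^(-1.668)
  = 10 + 20 * 0.18862
  = 10 + 3.7725
  = 13.77%


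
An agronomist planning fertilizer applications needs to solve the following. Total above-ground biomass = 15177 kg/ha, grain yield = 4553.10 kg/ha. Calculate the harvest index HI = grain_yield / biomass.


HI = grain_yield / biomass
   = 4553.10 / 15177
   = 0.30


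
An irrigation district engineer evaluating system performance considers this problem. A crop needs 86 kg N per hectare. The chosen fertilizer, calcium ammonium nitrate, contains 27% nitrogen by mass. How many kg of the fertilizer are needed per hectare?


Rate = N_required / (N_content / 100)
     = 86 / (27 / 100)
     = 86 / 0.27
     = 318.52 kg/ha


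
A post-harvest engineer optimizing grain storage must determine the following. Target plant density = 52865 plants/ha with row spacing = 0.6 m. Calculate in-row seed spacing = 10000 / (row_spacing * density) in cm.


spacing = 10000 / (row_sp * density)
        = 10000 / (0.6 * 52865)
        = 10000 / 31719
        = 0.31527 m = 31.53 cm


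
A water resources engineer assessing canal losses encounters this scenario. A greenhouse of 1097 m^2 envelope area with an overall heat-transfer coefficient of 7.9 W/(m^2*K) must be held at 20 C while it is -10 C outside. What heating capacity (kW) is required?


dT = 20 - (-10) = 30 K
Q = U * A * dT
  = 7.9 * 1097 * 30
  = 259989 W = 259.99 kW


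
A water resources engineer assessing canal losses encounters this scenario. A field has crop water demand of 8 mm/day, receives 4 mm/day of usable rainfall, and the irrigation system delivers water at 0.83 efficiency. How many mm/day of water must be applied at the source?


IWR = (ETc - Pe) / Ea
    = (8 - 4) / 0.83
    = 4 / 0.83
    = 4.82 mm/day


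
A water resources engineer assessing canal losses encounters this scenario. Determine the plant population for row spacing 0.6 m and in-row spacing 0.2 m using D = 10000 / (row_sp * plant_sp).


D = 10000 / (row_sp * plant_sp)
  = 10000 / (0.6 * 0.2)
  = 10000 / 0.1200
  = 83333.33 plants/ha


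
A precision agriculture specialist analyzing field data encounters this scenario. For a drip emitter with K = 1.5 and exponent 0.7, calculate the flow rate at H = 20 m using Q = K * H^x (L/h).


Q = K * H^x
  = 1.5 * 20^0.7
  = 1.5 * 8.1418
  = 12.21 L/h


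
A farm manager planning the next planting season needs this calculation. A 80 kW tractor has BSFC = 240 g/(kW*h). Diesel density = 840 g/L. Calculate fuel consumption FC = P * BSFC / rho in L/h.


FC = P * BSFC / rho_fuel
   = 80 * 240 / 840
   = 19200 / 840
   = 22.86 L/h


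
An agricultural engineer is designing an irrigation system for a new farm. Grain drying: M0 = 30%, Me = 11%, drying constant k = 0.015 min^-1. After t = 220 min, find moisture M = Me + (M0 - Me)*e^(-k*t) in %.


M = Me + (M0 - Me) * e^(-k*t)
  = 11 + (30 - 11) * e^(-0.015*220)
  = 11 + 19 * e^(-3.300)
  = 11 + 19 * 0.03688
  = 11 + 0.7008
  = 11.70%


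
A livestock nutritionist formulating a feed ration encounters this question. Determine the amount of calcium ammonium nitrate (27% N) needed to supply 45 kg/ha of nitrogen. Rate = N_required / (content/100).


Rate = N_required / (N_content / 100)
     = 45 / (27 / 100)
     = 45 / 0.27
     = 166.67 kg/ha


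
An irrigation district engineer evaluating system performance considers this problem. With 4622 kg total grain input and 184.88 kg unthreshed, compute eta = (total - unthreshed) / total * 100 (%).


eta = (total - unthreshed) / total * 100
    = (4622 - 184.88) / 4622 * 100
    = 4437.12 / 4622 * 100
    = 96%


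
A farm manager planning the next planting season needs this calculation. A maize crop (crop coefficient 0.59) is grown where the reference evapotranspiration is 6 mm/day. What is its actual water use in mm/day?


ETc = Kc * ET0
    = 0.59 * 6
    = 3.54 mm/day


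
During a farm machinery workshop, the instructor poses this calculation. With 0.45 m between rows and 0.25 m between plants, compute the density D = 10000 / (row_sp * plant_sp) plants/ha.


D = 10000 / (row_sp * plant_sp)
  = 10000 / (0.45 * 0.25)
  = 10000 / 0.1125
  = 88888.89 plants/ha


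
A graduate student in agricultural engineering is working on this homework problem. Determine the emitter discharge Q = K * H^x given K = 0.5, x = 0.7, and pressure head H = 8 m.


Q = K * H^x
  = 0.5 * 8^0.7
  = 0.5 * 4.2871
  = 2.14 L/h


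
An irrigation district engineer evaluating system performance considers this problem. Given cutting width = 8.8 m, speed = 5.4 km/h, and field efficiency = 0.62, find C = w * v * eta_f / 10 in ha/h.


C = w * v * eta_f / 10
  = 8.8 * 5.4 * 0.62 / 10
  = 29.46 / 10
  = 2.95 ha/h


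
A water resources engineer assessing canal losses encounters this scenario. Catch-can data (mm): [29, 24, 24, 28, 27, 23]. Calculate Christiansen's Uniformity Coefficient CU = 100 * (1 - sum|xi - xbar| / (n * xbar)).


xbar = 155 / 6 = 25.833
sum|xi - xbar| = 13
CU = 100 * (1 - 13 / (6 * 25.833))
   = 100 * (1 - 0.0839)
   = 91.61%


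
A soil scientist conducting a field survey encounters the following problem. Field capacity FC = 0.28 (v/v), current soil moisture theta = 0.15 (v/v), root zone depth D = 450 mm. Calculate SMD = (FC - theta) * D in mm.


SMD = (FC - theta) * D
    = (0.28 - 0.15) * 450
    = 0.130 * 450
    = 58.50 mm


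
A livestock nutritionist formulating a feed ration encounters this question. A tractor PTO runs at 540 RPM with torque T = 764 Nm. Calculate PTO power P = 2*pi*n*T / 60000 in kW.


P = 2*pi*n*T / 60000
  = 2*pi * 540 * 764 / 60000
  = 2592190.93 / 60000
  = 43.20 kW


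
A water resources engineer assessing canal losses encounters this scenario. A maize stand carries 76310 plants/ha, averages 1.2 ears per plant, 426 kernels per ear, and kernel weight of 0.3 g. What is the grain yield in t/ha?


Y = density * ears * kernels * kw
  = 76310 * 1.2 * 426 * 0.3 g/ha
  = 11702901.60 g/ha
  = 11702.90 kg/ha = 11.70 t/ha


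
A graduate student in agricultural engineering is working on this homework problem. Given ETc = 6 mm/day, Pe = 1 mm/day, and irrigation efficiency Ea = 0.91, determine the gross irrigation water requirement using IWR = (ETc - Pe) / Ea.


IWR = (ETc - Pe) / Ea
    = (6 - 1) / 0.91
    = 5 / 0.91
    = 5.49 mm/day


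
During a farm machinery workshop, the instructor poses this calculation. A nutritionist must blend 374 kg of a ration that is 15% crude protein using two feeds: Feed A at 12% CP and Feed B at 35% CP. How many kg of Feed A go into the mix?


parts_A = CP_b - target = 35 - 15 = 20
parts_B = target - CP_a = 15 - 12 = 3
total_parts = 20 + 3 = 23
Feed A = 374 * 20 / 23 = 325.22 kg
Feed B = 374 * 3 / 23 = 48.78 kg

325.22 kg


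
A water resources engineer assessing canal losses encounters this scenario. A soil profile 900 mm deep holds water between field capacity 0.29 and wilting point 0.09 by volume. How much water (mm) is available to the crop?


AW = (FC - WP) * D
   = (0.29 - 0.09) * 900
   = 0.20 * 900
   = 180 mm


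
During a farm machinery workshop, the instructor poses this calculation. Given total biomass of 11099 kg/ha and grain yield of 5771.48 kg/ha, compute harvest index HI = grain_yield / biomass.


HI = grain_yield / biomass
   = 5771.48 / 11099
   = 0.52


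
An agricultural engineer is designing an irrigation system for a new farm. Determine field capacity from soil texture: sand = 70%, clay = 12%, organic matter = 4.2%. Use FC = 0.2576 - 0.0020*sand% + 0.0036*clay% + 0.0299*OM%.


FC = 0.2576 - 0.0020*70 + 0.0036*12 + 0.0299*4.2
   = 0.2576 - 0.1400 + 0.0432 + 0.1256
   = 0.2864


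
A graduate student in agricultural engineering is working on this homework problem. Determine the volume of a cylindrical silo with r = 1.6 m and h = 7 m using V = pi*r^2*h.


V = pi * r^2 * h
  = pi * 1.6^2 * 7
  = pi * 2.56 * 7
  = 56.30 m^3


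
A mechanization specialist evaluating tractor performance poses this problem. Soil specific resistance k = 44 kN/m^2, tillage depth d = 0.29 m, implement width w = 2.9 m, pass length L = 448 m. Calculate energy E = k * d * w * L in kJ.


E = k * d * w * L
  = 44 * 0.29 * 2.9 * 448
  = 16577.79 kJ


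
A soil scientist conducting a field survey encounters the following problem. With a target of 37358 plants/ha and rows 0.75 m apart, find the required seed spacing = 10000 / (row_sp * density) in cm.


spacing = 10000 / (row_sp * density)
        = 10000 / (0.75 * 37358)
        = 10000 / 28018.50
        = 0.35691 m = 35.69 cm


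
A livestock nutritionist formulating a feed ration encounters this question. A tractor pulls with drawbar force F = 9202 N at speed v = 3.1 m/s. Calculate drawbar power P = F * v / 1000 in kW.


P = F * v / 1000
  = 9202 * 3.1 / 1000
  = 28526.20 / 1000
  = 28.53 kW


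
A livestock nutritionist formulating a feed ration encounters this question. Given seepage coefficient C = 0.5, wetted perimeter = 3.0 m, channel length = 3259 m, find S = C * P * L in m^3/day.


S = C * P * L
  = 0.5 * 3.0 * 3259
  = 4888.50 m^3/day


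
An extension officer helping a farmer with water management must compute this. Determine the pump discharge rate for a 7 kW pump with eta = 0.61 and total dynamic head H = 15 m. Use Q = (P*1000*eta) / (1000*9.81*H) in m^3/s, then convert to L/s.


Q = (P * 1000 * eta) / (rho * g * H)
  = (7 * 1000 * 0.61) / (1000 * 9.81 * 15)
  = 4270 / 147150
  = 0.02902 m^3/s = 29.02 L/s


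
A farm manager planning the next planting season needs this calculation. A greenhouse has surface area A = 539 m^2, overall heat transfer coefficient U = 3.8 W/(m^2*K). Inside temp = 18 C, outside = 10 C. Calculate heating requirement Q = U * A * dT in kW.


dT = 18 - (10) = 8 K
Q = U * A * dT
  = 3.8 * 539 * 8
  = 16385.60 W = 16.39 kW


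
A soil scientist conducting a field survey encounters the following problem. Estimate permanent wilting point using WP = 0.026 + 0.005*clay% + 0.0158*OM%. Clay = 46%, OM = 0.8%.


WP = 0.026 + 0.005*46 + 0.0158*0.8
   = 0.026 + 0.2300 + 0.0126
   = 0.2686


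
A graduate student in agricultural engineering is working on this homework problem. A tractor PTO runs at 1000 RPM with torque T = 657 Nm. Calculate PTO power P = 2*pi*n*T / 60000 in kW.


P = 2*pi*n*T / 60000
  = 2*pi * 1000 * 657 / 60000
  = 4128052.75 / 60000
  = 68.80 kW


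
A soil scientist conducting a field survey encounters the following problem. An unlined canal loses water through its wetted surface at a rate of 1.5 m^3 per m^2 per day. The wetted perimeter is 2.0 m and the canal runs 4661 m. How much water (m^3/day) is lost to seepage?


S = C * P * L
  = 1.5 * 2.0 * 4661
  = 13983 m^3/day


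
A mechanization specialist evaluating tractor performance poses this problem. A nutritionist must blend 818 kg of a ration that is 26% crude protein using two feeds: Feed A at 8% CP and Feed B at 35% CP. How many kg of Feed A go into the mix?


parts_A = CP_b - target = 35 - 26 = 9
parts_B = target - CP_a = 26 - 8 = 18
total_parts = 9 + 18 = 27
Feed A = 818 * 9 / 27 = 272.67 kg
Feed B = 818 * 18 / 27 = 545.33 kg

272.67 kg


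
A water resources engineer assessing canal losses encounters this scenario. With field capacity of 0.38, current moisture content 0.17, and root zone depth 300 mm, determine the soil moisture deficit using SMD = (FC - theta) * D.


SMD = (FC - theta) * D
    = (0.38 - 0.17) * 300
    = 0.210 * 300
    = 63 mm


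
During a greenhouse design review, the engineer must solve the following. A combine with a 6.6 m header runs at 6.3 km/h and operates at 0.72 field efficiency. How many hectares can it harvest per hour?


C = w * v * eta_f / 10
  = 6.6 * 6.3 * 0.72 / 10
  = 29.94 / 10
  = 2.99 ha/h


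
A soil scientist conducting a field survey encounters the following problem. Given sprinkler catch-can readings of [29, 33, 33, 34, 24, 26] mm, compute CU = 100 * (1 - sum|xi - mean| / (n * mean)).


xbar = 179 / 6 = 29.833
sum|xi - xbar| = 21
CU = 100 * (1 - 21 / (6 * 29.833))
   = 100 * (1 - 0.1173)
   = 88.27%


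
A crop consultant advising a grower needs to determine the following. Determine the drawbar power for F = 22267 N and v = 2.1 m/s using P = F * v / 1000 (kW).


P = F * v / 1000
  = 22267 * 2.1 / 1000
  = 46760.70 / 1000
  = 46.76 kW


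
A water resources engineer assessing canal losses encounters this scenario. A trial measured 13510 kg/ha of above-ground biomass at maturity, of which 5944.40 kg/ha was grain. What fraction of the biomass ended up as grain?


HI = grain_yield / biomass
   = 5944.40 / 13510
   = 0.44


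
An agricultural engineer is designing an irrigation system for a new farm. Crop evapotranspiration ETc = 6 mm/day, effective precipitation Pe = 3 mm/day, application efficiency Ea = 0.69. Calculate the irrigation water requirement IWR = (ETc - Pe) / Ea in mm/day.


IWR = (ETc - Pe) / Ea
    = (6 - 3) / 0.69
    = 3 / 0.69
    = 4.35 mm/day


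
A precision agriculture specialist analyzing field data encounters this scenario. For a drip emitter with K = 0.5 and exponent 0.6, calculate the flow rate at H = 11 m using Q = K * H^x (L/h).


Q = K * H^x
  = 0.5 * 11^0.6
  = 0.5 * 4.2154
  = 2.11 L/h


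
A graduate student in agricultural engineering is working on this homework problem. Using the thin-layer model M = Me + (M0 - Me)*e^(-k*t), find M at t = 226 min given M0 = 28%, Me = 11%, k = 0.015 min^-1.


M = Me + (M0 - Me) * e^(-k*t)
  = 11 + (28 - 11) * e^(-0.015*226)
  = 11 + 17 * e^(-3.390)
  = 11 + 17 * 0.03371
  = 11 + 0.5730
  = 11.57%


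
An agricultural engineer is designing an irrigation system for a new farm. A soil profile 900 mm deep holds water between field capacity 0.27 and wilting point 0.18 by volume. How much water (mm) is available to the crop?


AW = (FC - WP) * D
   = (0.27 - 0.18) * 900
   = 0.09 * 900
   = 81 mm


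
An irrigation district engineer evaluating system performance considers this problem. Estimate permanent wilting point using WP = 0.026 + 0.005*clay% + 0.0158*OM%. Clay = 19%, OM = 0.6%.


WP = 0.026 + 0.005*19 + 0.0158*0.6
   = 0.026 + 0.0950 + 0.0095
   = 0.1305


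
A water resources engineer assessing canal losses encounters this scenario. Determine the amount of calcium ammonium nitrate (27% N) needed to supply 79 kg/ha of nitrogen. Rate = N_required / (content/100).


Rate = N_required / (N_content / 100)
     = 79 / (27 / 100)
     = 79 / 0.27
     = 292.59 kg/ha


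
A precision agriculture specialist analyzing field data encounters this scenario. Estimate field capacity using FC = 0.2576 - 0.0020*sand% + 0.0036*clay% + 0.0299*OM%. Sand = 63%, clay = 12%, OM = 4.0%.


FC = 0.2576 - 0.0020*63 + 0.0036*12 + 0.0299*4.0
   = 0.2576 - 0.1260 + 0.0432 + 0.1196
   = 0.2944


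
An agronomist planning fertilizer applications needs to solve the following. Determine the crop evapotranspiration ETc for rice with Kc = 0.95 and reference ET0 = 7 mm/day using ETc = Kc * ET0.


ETc = Kc * ET0
    = 0.95 * 7
    = 6.65 mm/day


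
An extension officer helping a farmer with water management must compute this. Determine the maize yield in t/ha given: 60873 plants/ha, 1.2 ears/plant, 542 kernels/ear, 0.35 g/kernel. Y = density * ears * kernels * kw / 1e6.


Y = density * ears * kernels * kw
  = 60873 * 1.2 * 542 * 0.35 g/ha
  = 13857129.72 g/ha
  = 13857.13 kg/ha = 13.86 t/ha


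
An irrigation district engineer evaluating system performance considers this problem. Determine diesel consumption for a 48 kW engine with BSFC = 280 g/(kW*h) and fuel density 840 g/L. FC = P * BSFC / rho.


FC = P * BSFC / rho_fuel
   = 48 * 280 / 840
   = 13440 / 840
   = 16 L/h


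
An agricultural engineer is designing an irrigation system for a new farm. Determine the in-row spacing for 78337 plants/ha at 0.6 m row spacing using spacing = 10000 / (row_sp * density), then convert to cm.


spacing = 10000 / (row_sp * density)
        = 10000 / (0.6 * 78337)
        = 10000 / 47002.20
        = 0.21276 m = 21.28 cm


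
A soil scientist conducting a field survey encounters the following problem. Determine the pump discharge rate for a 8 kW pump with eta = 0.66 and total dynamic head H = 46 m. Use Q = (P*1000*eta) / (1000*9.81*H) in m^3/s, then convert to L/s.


Q = (P * 1000 * eta) / (rho * g * H)
  = (8 * 1000 * 0.66) / (1000 * 9.81 * 46)
  = 5280 / 451260
  = 0.01170 m^3/s = 11.70 L/s


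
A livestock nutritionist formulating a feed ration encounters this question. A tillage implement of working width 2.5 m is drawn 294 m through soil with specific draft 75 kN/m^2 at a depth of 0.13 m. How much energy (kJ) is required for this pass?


E = k * d * w * L
  = 75 * 0.13 * 2.5 * 294
  = 7166.25 kJ


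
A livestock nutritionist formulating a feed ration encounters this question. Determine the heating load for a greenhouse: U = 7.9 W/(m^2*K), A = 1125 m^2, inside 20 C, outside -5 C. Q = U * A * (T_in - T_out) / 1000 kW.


dT = 20 - (-5) = 25 K
Q = U * A * dT
  = 7.9 * 1125 * 25
  = 222187.50 W = 222.19 kW


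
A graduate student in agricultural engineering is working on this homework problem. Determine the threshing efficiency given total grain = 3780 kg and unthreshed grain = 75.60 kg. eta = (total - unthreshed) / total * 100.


eta = (total - unthreshed) / total * 100
    = (3780 - 75.60) / 3780 * 100
    = 3704.40 / 3780 * 100
    = 98%


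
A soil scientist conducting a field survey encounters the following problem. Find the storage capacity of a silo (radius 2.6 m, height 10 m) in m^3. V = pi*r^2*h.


V = pi * r^2 * h
  = pi * 2.6^2 * 10
  = pi * 6.76 * 10
  = 212.37 m^3


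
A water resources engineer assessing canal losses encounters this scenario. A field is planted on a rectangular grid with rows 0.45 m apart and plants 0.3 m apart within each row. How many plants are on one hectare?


D = 10000 / (row_sp * plant_sp)
  = 10000 / (0.45 * 0.3)
  = 10000 / 0.1350
  = 74074.07 plants/ha


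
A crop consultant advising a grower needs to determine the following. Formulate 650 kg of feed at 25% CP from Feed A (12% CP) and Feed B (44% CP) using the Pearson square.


parts_A = CP_b - target = 44 - 25 = 19
parts_B = target - CP_a = 25 - 12 = 13
total_parts = 19 + 13 = 32
Feed A = 650 * 19 / 32 = 385.94 kg
Feed B = 650 * 13 / 32 = 264.06 kg

385.94 kg


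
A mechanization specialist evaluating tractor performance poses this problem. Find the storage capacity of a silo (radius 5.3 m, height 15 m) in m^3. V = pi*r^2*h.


V = pi * r^2 * h
  = pi * 5.3^2 * 15
  = pi * 28.09 * 15
  = 1323.71 m^3


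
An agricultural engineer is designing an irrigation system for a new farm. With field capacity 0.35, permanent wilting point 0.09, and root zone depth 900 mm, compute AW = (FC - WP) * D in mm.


AW = (FC - WP) * D
   = (0.35 - 0.09) * 900
   = 0.26 * 900
   = 234 mm


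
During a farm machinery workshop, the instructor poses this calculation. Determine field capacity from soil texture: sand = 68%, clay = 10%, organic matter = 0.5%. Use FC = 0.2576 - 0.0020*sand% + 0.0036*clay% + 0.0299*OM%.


FC = 0.2576 - 0.0020*68 + 0.0036*10 + 0.0299*0.5
   = 0.2576 - 0.1360 + 0.0360 + 0.0150
   = 0.1726


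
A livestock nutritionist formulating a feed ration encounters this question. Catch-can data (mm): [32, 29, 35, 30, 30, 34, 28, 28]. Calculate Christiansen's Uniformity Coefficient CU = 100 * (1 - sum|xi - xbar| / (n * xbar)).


xbar = 246 / 8 = 30.750
sum|xi - xbar| = 17.500
CU = 100 * (1 - 17.500 / (8 * 30.750))
   = 100 * (1 - 0.0711)
   = 92.89%


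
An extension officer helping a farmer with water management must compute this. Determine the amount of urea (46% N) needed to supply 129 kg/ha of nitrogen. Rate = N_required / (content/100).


Rate = N_required / (N_content / 100)
     = 129 / (46 / 100)
     = 129 / 0.46
     = 280.43 kg/ha


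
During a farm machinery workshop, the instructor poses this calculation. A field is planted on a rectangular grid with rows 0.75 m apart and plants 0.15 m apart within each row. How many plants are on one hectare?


D = 10000 / (row_sp * plant_sp)
  = 10000 / (0.75 * 0.15)
  = 10000 / 0.1125
  = 88888.89 plants/ha


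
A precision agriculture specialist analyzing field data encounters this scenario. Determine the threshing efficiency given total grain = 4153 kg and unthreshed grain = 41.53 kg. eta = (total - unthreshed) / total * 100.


eta = (total - unthreshed) / total * 100
    = (4153 - 41.53) / 4153 * 100
    = 4111.47 / 4153 * 100
    = 99%


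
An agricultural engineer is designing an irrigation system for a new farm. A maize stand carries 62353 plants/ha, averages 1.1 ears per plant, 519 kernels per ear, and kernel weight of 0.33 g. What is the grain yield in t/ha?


Y = density * ears * kernels * kw
  = 62353 * 1.1 * 519 * 0.33 g/ha
  = 11747118.14 g/ha
  = 11747.12 kg/ha = 11.75 t/ha


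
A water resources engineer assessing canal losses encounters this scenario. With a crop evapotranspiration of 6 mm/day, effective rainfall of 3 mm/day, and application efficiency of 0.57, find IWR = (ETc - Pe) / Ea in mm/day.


IWR = (ETc - Pe) / Ea
    = (6 - 3) / 0.57
    = 3 / 0.57
    = 5.26 mm/day


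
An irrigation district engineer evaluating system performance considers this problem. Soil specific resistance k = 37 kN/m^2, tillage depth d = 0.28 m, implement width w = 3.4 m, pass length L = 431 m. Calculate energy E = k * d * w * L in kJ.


E = k * d * w * L
  = 37 * 0.28 * 3.4 * 431
  = 15181.54 kJ


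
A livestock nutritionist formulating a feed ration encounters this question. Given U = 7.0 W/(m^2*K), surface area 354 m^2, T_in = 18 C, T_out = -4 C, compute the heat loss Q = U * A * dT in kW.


dT = 18 - (-4) = 22 K
Q = U * A * dT
  = 7.0 * 354 * 22
  = 54516 W = 54.52 kW


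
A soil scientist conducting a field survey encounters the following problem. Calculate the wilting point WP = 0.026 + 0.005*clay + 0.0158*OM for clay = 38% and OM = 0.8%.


WP = 0.026 + 0.005*38 + 0.0158*0.8
   = 0.026 + 0.1900 + 0.0126
   = 0.2286


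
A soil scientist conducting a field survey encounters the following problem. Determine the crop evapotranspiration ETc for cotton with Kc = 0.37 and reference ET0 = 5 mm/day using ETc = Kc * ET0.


ETc = Kc * ET0
    = 0.37 * 5
    = 1.85 mm/day


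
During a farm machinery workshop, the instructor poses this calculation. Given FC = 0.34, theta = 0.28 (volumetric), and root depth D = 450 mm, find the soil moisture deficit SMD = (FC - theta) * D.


SMD = (FC - theta) * D
    = (0.34 - 0.28) * 450
    = 0.060 * 450
    = 27 mm


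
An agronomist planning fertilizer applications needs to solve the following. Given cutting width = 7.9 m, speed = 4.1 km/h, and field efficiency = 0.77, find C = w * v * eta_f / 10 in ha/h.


C = w * v * eta_f / 10
  = 7.9 * 4.1 * 0.77 / 10
  = 24.94 / 10
  = 2.49 ha/h


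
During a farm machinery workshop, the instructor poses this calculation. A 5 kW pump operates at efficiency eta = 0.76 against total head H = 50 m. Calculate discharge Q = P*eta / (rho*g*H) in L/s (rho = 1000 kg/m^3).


Q = (P * 1000 * eta) / (rho * g * H)
  = (5 * 1000 * 0.76) / (1000 * 9.81 * 50)
  = 3800 / 490500
  = 0.00775 m^3/s = 7.75 L/s


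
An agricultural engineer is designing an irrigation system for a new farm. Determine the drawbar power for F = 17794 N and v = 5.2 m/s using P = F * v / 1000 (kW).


P = F * v / 1000
  = 17794 * 5.2 / 1000
  = 92528.80 / 1000
  = 92.53 kW


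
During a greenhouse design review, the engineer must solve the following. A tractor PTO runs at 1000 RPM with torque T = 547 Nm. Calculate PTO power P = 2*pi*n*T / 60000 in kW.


P = 2*pi*n*T / 60000
  = 2*pi * 1000 * 547 / 60000
  = 3436902.36 / 60000
  = 57.28 kW


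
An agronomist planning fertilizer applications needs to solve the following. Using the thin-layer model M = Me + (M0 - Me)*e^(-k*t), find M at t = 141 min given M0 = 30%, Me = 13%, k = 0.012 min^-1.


M = Me + (M0 - Me) * e^(-k*t)
  = 13 + (30 - 13) * e^(-0.012*141)
  = 13 + 17 * e^(-1.692)
  = 13 + 17 * 0.18415
  = 13 + 3.1306
  = 16.13%


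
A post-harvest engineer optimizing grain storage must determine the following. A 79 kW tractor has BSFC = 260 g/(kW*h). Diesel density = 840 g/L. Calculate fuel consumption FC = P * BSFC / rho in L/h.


FC = P * BSFC / rho_fuel
   = 79 * 260 / 840
   = 20540 / 840
   = 24.45 L/h
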